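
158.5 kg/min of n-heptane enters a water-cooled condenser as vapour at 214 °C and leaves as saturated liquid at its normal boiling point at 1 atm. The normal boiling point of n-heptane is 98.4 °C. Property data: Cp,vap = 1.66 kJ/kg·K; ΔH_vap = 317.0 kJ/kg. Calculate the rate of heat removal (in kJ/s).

vapour 214→98.4 °C: -191.9 kJ/kg
condensation at 98.4 °C: -317 kJ/kg
Δh = -191.9 + -317 = -508.9 kJ/kg
Q = ṁ·Δh = 158.5 kg/min × -508.9 kJ/kg = -80660 kJ/min
|Q| = 1344.3 kW

Q_c = 1340 kJ/s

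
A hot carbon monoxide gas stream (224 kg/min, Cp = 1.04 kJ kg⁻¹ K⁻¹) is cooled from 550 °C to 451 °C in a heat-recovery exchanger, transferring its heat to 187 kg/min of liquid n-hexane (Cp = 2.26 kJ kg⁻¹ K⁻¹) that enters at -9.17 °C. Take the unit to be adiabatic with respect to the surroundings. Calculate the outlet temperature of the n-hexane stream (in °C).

Heat released by hot stream: Q = 224 × 1.04 × (550 − 451) = 23063 kJ/min
Energy balance on cold side (adiabatic exchanger): Q = ṁ_c·Cp_c·(T_c,out − T_c,in)
T_c,out = -9.17 + 23063/(187 × 2.26) = 45.402 °C

T_c,out = 45.4 °C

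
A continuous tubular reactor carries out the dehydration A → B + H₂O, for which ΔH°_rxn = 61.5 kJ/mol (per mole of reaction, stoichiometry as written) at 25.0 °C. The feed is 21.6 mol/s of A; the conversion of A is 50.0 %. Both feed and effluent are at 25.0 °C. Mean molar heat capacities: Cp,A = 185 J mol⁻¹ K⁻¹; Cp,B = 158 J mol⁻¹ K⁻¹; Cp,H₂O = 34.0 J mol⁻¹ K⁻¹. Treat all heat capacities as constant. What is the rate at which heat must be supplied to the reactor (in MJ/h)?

Q_in = 2390 MJ/h

Extent of reaction ξ = 0.500 × 21.6 = 10.8 mol/s
Reaction term: ξ·ΔH°_rxn = 10.8 × 61.5 = 664.2 kJ/s
Q = ΔH = 664.2 kJ/s = 664.2 kW
Heat supplied = 2391.1 MJ/h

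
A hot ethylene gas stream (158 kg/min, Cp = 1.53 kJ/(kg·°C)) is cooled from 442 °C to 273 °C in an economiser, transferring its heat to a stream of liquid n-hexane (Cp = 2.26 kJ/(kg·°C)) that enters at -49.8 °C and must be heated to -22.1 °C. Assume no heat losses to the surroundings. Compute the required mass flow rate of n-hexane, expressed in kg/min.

ṁ_c = 653 kg/min

Heat released by hot stream: Q = 158 × 1.53 × (442 − 273) = 40854 kJ/min
Energy balance on cold side (adiabatic exchanger): Q = ṁ_c·Cp_c·(T_c,out − T_c,in)
ṁ_c = 40854 / [2.26 × (-22.1 − -49.8)] = 652.6 kg/min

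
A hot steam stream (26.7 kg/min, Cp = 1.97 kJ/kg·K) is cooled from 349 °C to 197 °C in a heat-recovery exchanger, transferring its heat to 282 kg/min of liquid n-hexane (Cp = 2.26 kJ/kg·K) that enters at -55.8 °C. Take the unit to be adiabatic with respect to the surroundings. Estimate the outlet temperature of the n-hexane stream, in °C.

T_c,out = -43.3 °C

Heat released by hot stream: Q = 26.7 × 1.97 × (349 − 197) = 7995 kJ/min
Energy balance on cold side (adiabatic exchanger): Q = ṁ_c·Cp_c·(T_c,out − T_c,in)
T_c,out = -55.8 + 7995/(282 × 2.26) = -43.255 °C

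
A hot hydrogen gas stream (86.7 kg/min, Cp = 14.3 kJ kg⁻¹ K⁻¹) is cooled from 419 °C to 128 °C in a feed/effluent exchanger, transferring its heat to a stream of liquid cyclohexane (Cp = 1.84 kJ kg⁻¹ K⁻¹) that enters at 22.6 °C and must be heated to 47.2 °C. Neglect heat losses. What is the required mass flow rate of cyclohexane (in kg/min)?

ṁ_c = 7970 kg/min

Heat released by hot stream: Q = 86.7 × 14.3 × (419 − 128) = 360780 kJ/min
Energy balance on cold side (adiabatic exchanger): Q = ṁ_c·Cp_c·(T_c,out − T_c,in)
ṁ_c = 360780 / [1.84 × (47.2 − 22.6)] = 7970.7 kg/min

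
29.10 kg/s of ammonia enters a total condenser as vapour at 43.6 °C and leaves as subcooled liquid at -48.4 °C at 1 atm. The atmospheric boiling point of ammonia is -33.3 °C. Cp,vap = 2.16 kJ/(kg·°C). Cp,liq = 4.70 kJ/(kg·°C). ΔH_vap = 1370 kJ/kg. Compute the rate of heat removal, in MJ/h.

Q_c = 168000 MJ/h

vapour 43.6→-33.3 °C: -166.1 kJ/kg
condensation at -33.3 °C: -1370 kJ/kg
liquid -33.3→-48.4 °C: -70.97 kJ/kg
Δh = -166.1 + -1370 + -70.97 = -1607.1 kJ/kg
Q = ṁ·Δh = 29.10 kg/s × -1607.1 kJ/kg = -46766 kJ/s
|Q| = 46766 kW = 168360 MJ/h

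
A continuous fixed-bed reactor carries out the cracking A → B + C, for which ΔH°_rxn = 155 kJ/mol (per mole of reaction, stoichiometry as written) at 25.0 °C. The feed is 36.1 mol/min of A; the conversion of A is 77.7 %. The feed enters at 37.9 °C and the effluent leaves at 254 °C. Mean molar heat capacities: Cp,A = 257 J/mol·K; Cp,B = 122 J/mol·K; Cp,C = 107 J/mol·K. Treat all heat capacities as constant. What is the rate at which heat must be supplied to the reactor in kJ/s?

Q_in = 103 kJ/s

Extent of reaction ξ = 0.777 × 36.1 = 28.05 mol/min
Reaction term: ξ·ΔH°_rxn = 28.05 × 155 = 4347.7 kJ/min
Sensible, feed 37.9→25 °C: -119.68 kJ/min
Outlet flows (mol/min): A 8.0503, B 28.05, C 28.05
Sensible, products 25→254 °C: 1944.7 kJ/min
Q = ΔH = 6172.8 kJ/min = 102.88 kW
Heat supplied = 102.88 kJ/s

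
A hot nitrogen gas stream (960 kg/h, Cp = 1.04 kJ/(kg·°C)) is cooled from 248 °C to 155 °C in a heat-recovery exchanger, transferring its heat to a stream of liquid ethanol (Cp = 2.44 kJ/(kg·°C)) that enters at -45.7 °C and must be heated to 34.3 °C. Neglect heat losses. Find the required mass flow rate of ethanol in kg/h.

ṁ_c = 476 kg/h

Heat released by hot stream: Q = 960 × 1.04 × (248 − 155) = 92851 kJ/h
Energy balance on cold side (adiabatic exchanger): Q = ṁ_c·Cp_c·(T_c,out − T_c,in)
ṁ_c = 92851 / [2.44 × (34.3 − -45.7)] = 475.67 kg/h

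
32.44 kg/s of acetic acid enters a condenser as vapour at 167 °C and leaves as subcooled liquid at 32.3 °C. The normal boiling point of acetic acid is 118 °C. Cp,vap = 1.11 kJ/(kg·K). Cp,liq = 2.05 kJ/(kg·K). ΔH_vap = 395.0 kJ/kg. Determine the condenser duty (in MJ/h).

Q_c = 73000 MJ/h

vapour 167→118 °C: -54.39 kJ/kg
condensation at 118 °C: -395 kJ/kg
liquid 118→32.3 °C: -175.69 kJ/kg
Δh = -54.39 + -395 + -175.69 = -625.08 kJ/kg
Q = ṁ·Δh = 32.44 kg/s × -625.08 kJ/kg = -20277 kJ/s
|Q| = 20277 kW = 72999 MJ/h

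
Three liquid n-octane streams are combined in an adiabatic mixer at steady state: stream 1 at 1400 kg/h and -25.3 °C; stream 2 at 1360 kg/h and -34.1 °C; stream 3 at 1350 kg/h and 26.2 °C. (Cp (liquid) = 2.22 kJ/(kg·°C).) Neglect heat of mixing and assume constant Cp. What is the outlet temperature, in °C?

T_out = -11.3 °C

No heat crosses the boundary, so H_out = H_in.
Σ ṁᵢCp,ᵢTᵢ = 1400×2.22×-25.3 + 1360×2.22×-34.1 + 1350×2.22×26.2 = -103070
Σ ṁᵢCp,ᵢ = 1400×2.22 + 1360×2.22 + 1350×2.22 = 9124.2
T_out = -103070 / 9124.2 = -11.296 °C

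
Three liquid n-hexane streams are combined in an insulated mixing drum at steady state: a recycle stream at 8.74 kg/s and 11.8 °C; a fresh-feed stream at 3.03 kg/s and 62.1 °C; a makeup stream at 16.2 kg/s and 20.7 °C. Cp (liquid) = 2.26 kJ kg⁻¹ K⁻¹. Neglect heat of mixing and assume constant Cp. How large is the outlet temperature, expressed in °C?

T_out = 22.4 °C

Energy balance with Q = 0: Σ ṁᵢCp,ᵢ(T_out − Tᵢ) = 0
T_out = Σ ṁᵢCp,ᵢTᵢ / Σ ṁᵢCp,ᵢ
      = 1416.2 / 63.212 = 22.404 °C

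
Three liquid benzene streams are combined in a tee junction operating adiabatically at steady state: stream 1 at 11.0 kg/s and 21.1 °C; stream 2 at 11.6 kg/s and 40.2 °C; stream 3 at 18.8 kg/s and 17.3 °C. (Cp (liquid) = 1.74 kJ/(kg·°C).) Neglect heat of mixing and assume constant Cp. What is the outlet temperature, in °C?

T_out = 24.7 °C

Adiabatic, steady state ⇒ Σ ṁᵢCp,ᵢ(T_out − Tᵢ) = 0
Σ ṁᵢCp,ᵢTᵢ = 11.0×1.74×21.1 + 11.6×1.74×40.2 + 18.8×1.74×17.3 = 1781.2
Σ ṁᵢCp,ᵢ = 11.0×1.74 + 11.6×1.74 + 18.8×1.74 = 72.036
T_out = 1781.2 / 72.036 = 24.726 °C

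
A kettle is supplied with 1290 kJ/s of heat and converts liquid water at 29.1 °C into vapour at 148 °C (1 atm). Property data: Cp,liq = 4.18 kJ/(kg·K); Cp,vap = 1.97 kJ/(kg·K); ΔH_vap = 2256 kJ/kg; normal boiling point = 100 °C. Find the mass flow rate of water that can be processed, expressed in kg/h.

ṁ = 1750 kg/h

Δh = 4.18×(100−29.1) + 2256 + 1.97×(148−100) = 2646.9 kJ/kg
Q = 1290 kJ/s = 1290 kJ/s = 4.644e+06 kJ/h
ṁ = Q/Δh = 4.644e+06 / 2646.9 = 1754.5 kg/h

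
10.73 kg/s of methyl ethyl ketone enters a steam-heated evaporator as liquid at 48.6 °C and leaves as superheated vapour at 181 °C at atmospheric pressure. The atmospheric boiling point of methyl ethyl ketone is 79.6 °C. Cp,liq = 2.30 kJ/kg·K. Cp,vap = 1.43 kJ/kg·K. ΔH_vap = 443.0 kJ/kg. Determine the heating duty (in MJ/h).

Q = 25500 MJ/h

liquid 48.6→79.6 °C: 71.3 kJ/kg
vaporisation at 79.6 °C: 443 kJ/kg
vapour 79.6→181 °C: 145 kJ/kg
Δh = 71.3 + 443 + 145 = 659.3 kJ/kg
Q = ṁ·Δh = 10.73 kg/s × 659.3 kJ/kg = 7074.3 kJ/s
|Q| = 7074.3 kW = 25468 MJ/h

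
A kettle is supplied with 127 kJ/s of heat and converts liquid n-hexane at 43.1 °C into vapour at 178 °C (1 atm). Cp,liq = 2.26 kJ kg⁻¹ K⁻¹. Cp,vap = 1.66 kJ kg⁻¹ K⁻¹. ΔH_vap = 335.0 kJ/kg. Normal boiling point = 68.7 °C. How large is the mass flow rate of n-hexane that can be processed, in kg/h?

ṁ = 796 kg/h

Δh = 2.26×(68.7−43.1) + 335.0 + 1.66×(178−68.7) = 574.29 kJ/kg
Q = 127 kJ/s = 127 kJ/s = 457200 kJ/h
ṁ = Q/Δh = 457200 / 574.29 = 796.11 kg/h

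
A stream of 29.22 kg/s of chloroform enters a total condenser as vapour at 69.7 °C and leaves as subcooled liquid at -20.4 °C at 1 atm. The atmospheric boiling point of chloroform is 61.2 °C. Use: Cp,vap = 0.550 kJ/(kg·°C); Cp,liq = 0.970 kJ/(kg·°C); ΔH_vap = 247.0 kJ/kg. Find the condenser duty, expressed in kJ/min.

vapour 69.7→61.2 °C: -4.675 kJ/kg
condensation at 61.2 °C: -247 kJ/kg
liquid 61.2→-20.4 °C: -79.152 kJ/kg
Δh = -4.675 + -247 + -79.152 = -330.83 kJ/kg
Q = ṁ·Δh = 29.22 kg/s × -330.83 kJ/kg = -9666.8 kJ/s
|Q| = 9666.8 kW = 580010 kJ/min

Q_c = 580000 kJ/min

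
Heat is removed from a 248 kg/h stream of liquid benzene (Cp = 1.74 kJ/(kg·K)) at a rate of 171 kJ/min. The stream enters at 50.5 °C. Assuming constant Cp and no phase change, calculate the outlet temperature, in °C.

T_out = 26.7 °C

Q = 171 kJ/min = 10260 kJ/h
ΔT = Q/(ṁ·Cp) = 10260/(248×1.74) = 23.776 K
T_out = 50.5 − 23.776 = 26.724 °C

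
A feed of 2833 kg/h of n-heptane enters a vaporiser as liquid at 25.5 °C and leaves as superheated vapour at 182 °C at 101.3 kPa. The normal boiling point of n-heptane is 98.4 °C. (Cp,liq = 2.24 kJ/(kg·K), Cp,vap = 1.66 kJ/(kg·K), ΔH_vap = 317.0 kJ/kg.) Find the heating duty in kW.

liquid 25.5→98.4 °C: 163.3 kJ/kg
vaporisation at 98.4 °C: 317 kJ/kg
vapour 98.4→182 °C: 138.78 kJ/kg
Δh = 163.3 + 317 + 138.78 = 619.07 kJ/kg
Q = ṁ·Δh = 2833 kg/h × 619.07 kJ/kg = 1.7538e+06 kJ/h
|Q| = 487.18 kW

Q = 487 kW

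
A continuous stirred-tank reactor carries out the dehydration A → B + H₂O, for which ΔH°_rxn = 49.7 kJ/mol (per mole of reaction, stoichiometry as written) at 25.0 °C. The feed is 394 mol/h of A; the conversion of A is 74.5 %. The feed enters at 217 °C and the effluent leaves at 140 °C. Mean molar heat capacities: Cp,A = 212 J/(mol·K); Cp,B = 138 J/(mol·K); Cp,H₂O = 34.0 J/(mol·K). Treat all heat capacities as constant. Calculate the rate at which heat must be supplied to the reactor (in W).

Extent of reaction ξ = 0.745 × 394 = 293.53 mol/h
Reaction term: ξ·ΔH°_rxn = 293.53 × 49.7 = 14588 kJ/h
Sensible, feed 217→25 °C: -16037 kJ/h
Outlet flows (mol/h): A 100.47, B 293.53, H₂O 293.53
Sensible, products 25→140 °C: 8255.5 kJ/h
Q = ΔH = 6806.5 kJ/h = 1.8907 kW
Heat supplied = 1890.7 W

Q_in = 1890 W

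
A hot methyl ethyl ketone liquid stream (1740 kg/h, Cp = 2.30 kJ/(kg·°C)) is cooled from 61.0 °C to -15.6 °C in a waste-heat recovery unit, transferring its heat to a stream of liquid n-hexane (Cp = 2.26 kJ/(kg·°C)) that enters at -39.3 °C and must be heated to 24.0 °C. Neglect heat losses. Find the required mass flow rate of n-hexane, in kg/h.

Heat released by hot stream: Q = 1740 × 2.30 × (61.0 − -15.6) = 306550 kJ/h
Energy balance on cold side (adiabatic exchanger): Q = ṁ_c·Cp_c·(T_c,out − T_c,in)
ṁ_c = 306550 / [2.26 × (24.0 − -39.3)] = 2142.9 kg/h

ṁ_c = 2140 kg/h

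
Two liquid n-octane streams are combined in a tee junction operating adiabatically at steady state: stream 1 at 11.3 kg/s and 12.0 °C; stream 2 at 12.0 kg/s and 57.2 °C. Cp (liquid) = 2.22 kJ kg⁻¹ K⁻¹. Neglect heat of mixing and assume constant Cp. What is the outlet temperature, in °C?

Adiabatic, steady state ⇒ Σ ṁᵢCp,ᵢ(T_out − Tᵢ) = 0
T_out = Σ ṁᵢCp,ᵢTᵢ / Σ ṁᵢCp,ᵢ
      = 1824.8 / 51.726 = 35.279 °C

T_out = 35.3 °C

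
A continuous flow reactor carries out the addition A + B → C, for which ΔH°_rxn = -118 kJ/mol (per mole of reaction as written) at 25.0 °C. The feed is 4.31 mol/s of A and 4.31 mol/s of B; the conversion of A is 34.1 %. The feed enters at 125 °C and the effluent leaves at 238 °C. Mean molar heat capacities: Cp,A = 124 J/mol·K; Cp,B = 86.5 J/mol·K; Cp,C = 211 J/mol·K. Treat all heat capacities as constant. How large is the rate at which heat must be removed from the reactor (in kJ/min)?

Q_out = 4240 kJ/min

Extent of reaction ξ = 0.341 × 4.31 = 1.4697 mol/s
Reaction term: ξ·ΔH°_rxn = 1.4697 × -118 = -173.43 kJ/s
Sensible, feed 125→25 °C: -90.725 kJ/s
Outlet flows (mol/s): A 2.8403, B 2.8403, C 1.4697
Sensible, products 25→238 °C: 193.4 kJ/s
Q = ΔH = -70.749 kJ/s = -70.749 kW
Heat removed = 4245 kJ/min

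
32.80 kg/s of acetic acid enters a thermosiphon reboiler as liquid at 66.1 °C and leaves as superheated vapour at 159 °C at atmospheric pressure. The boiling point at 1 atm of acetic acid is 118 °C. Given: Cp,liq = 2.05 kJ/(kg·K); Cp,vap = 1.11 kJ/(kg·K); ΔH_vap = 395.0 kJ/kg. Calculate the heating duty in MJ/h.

liquid 66.1→118 °C: 106.39 kJ/kg
vaporisation at 118 °C: 395 kJ/kg
vapour 118→159 °C: 45.51 kJ/kg
Δh = 106.39 + 395 + 45.51 = 546.9 kJ/kg
Q = ṁ·Δh = 32.80 kg/s × 546.9 kJ/kg = 17938 kJ/s
|Q| = 17938 kW = 64579 MJ/h

Q = 64600 MJ/h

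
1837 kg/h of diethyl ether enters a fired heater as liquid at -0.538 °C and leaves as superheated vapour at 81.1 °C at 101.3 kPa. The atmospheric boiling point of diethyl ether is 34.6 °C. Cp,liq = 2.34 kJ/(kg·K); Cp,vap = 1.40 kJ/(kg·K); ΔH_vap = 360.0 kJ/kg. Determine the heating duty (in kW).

Q = 259 kW

liquid -0.538→34.6 °C: 82.223 kJ/kg
vaporisation at 34.6 °C: 360 kJ/kg
vapour 34.6→81.1 °C: 65.1 kJ/kg
Δh = 82.223 + 360 + 65.1 = 507.32 kJ/kg
Q = ṁ·Δh = 1837 kg/h × 507.32 kJ/kg = 931950 kJ/h
|Q| = 258.88 kW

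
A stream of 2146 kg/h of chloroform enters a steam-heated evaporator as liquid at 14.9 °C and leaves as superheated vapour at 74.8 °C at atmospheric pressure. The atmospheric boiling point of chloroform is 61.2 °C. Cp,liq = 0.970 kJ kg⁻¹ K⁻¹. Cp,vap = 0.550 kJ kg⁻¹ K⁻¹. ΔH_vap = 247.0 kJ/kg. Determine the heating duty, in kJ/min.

Q = 10700 kJ/min

liquid 14.9→61.2 °C: 44.911 kJ/kg
vaporisation at 61.2 °C: 247 kJ/kg
vapour 61.2→74.8 °C: 7.48 kJ/kg
Δh = 44.911 + 247 + 7.48 = 299.39 kJ/kg
Q = ṁ·Δh = 2146 kg/h × 299.39 kJ/kg = 642490 kJ/h
|Q| = 178.47 kW = 10708 kJ/min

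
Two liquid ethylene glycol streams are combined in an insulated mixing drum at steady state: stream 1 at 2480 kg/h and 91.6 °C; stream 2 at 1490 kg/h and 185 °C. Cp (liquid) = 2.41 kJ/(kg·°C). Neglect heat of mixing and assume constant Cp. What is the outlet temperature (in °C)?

Energy balance with Q = 0: Σ ṁᵢCp,ᵢ(T_out − Tᵢ) = 0
T_out = Σ ṁᵢCp,ᵢTᵢ / Σ ṁᵢCp,ᵢ
      = 1.2118e+06 / 9567.7 = 126.65 °C

T_out = 127 °C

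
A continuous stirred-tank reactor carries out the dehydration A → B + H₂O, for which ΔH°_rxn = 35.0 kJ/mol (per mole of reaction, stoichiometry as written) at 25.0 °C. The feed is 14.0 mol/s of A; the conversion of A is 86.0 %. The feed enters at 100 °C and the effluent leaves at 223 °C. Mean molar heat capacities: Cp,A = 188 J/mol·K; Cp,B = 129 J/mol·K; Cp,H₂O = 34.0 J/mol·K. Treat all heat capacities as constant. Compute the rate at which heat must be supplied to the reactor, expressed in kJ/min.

Q_in = 41100 kJ/min

Extent of reaction ξ = 0.860 × 14.0 = 12.04 mol/s
Reaction term: ξ·ΔH°_rxn = 12.04 × 35.0 = 421.4 kJ/s
Sensible, feed 100→25 °C: -197.4 kJ/s
Outlet flows (mol/s): A 1.96, B 12.04, H₂O 12.04
Sensible, products 25→223 °C: 461.54 kJ/s
Q = ΔH = 685.54 kJ/s = 685.54 kW
Heat supplied = 41132 kJ/min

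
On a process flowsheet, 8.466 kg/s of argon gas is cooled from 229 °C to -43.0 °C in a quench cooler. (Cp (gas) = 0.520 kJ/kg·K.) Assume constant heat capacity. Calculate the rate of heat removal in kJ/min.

Q = ṁ·Cp·ΔT = 8.466 × 0.520 × (-43.0 − 229) = -1197.4 kJ/s
Cooling duty = 71846 kJ/min

Q_c = 71800 kJ/min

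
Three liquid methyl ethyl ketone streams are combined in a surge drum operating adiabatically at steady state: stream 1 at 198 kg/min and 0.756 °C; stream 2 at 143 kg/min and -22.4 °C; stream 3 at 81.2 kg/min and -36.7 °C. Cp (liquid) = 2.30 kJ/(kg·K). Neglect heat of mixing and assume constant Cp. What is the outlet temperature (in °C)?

T_out = -14.3 °C

Adiabatic, steady state ⇒ Σ ṁᵢCp,ᵢ(T_out − Tᵢ) = 0
Σ ṁᵢCp,ᵢTᵢ = 198×2.30×0.756 + 143×2.30×-22.4 + 81.2×2.30×-36.7 = -13877
Σ ṁᵢCp,ᵢ = 198×2.30 + 143×2.30 + 81.2×2.30 = 971.06
T_out = -13877 / 971.06 = -14.291 °C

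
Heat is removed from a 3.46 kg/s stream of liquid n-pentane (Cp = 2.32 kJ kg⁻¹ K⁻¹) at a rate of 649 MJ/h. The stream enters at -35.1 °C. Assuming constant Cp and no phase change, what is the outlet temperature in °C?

T_out = -57.6 °C

Q = 649 MJ/h = 180.28 kJ/s
ΔT = Q/(ṁ·Cp) = 180.28/(3.46×2.32) = 22.458 K
T_out = -35.1 − 22.458 = -57.558 °C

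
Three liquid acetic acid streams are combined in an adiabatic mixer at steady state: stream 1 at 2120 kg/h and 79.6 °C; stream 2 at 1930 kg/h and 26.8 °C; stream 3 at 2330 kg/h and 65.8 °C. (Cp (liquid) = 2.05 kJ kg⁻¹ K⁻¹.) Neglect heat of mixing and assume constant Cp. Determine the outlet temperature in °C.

T_out = 58.6 °C

Energy balance with Q = 0: Σ ṁᵢCp,ᵢ(T_out − Tᵢ) = 0
Σ ṁᵢCp,ᵢTᵢ = 2120×2.05×79.6 + 1930×2.05×26.8 + 2330×2.05×65.8 = 766270
Σ ṁᵢCp,ᵢ = 2120×2.05 + 1930×2.05 + 2330×2.05 = 13079
T_out = 766270 / 13079 = 58.588 °C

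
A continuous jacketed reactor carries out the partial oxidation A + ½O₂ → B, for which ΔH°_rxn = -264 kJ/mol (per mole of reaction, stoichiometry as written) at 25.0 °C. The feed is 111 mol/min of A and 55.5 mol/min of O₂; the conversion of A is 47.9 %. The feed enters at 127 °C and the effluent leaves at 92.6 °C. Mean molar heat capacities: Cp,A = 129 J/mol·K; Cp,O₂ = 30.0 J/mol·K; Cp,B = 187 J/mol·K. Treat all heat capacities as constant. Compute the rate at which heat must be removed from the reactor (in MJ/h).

Q_out = 866 MJ/h

Extent of reaction ξ = 0.479 × 111 = 53.169 mol/min
Reaction term: ξ·ΔH°_rxn = 53.169 × -264 = -14037 kJ/min
Sensible, feed 127→25 °C: -1630.4 kJ/min
Outlet flows (mol/min): A 57.831, O₂ 28.916, B 53.169
Sensible, products 25→92.6 °C: 1235.1 kJ/min
Q = ΔH = -14432 kJ/min = -240.53 kW
Heat removed = 865.91 MJ/h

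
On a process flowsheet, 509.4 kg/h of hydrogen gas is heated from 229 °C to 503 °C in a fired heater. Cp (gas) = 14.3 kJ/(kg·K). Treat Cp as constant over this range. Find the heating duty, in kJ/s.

Q = 554 kJ/s

Q = ṁ·Cp·ΔT = 509.4 × 14.3 × (503 − 229) = 1.9959e+06 kJ/h
Converting: 1.9959e+06 / 3600 s = 554.43 kW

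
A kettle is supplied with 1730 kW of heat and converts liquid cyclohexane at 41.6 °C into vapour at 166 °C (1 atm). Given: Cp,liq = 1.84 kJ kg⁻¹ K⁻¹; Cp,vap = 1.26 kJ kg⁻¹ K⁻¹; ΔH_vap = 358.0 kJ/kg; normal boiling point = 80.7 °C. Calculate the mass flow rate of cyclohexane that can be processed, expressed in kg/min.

ṁ = 193 kg/min

Δh = 1.84×(80.7−41.6) + 358.0 + 1.26×(166−80.7) = 537.42 kJ/kg
Q = 1730 kW = 1730 kJ/s = 103800 kJ/min
ṁ = Q/Δh = 103800 / 537.42 = 193.14 kg/min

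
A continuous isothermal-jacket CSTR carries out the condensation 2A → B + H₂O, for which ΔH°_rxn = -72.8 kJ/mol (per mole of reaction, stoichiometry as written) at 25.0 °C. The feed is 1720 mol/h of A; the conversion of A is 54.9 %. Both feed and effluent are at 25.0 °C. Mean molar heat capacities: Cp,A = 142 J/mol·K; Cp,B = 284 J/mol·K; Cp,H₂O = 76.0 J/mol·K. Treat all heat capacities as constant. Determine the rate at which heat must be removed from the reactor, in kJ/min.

Q_out = 573 kJ/min

Extent of reaction ξ = 0.549 × 1720 / 2 = 472.14 mol/h
Reaction term: ξ·ΔH°_rxn = 472.14 × -72.8 = -34372 kJ/h
Q = ΔH = -34372 kJ/h = -9.5477 kW
Heat removed = 572.86 kJ/min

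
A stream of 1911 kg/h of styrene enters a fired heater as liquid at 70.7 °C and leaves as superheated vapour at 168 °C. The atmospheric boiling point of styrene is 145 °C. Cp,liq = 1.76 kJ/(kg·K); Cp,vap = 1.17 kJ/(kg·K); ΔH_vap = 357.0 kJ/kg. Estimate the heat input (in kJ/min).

liquid 70.7→145 °C: 130.77 kJ/kg
vaporisation at 145 °C: 357 kJ/kg
vapour 145→168 °C: 26.91 kJ/kg
Δh = 130.77 + 357 + 26.91 = 514.68 kJ/kg
Q = ṁ·Δh = 1911 kg/h × 514.68 kJ/kg = 983550 kJ/h
|Q| = 273.21 kW = 16392 kJ/min

Q = 16400 kJ/min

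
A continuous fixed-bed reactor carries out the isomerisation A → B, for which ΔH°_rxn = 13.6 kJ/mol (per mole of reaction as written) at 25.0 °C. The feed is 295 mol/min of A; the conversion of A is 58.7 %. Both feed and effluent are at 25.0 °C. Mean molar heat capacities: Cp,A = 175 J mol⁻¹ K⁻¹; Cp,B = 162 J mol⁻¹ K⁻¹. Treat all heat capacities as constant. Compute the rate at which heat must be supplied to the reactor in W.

Extent of reaction ξ = 0.587 × 295 = 173.16 mol/min
Reaction term: ξ·ΔH°_rxn = 173.16 × 13.6 = 2355 kJ/min
Q = ΔH = 2355 kJ/min = 39.251 kW
Heat supplied = 39251 W

Q_in = 39300 W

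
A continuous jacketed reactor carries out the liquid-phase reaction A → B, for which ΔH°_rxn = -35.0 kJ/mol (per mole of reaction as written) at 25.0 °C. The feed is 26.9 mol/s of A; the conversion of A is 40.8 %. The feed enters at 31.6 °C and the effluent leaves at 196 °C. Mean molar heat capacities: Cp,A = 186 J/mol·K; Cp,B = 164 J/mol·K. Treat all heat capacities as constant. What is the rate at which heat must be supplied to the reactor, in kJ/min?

Extent of reaction ξ = 0.408 × 26.9 = 10.975 mol/s
Reaction term: ξ·ΔH°_rxn = 10.975 × -35.0 = -384.13 kJ/s
Sensible, feed 31.6→25 °C: -33.022 kJ/s
Outlet flows (mol/s): A 15.925, B 10.975
Sensible, products 25→196 °C: 814.29 kJ/s
Q = ΔH = 397.14 kJ/s = 397.14 kW
Heat supplied = 23828 kJ/min

Q_in = 23800 kJ/min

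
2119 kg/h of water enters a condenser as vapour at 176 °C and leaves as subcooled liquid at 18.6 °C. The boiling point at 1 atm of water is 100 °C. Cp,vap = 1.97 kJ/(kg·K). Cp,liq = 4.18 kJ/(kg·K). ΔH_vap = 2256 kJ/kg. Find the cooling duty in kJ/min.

vapour 176→100 °C: -149.72 kJ/kg
condensation at 100 °C: -2256 kJ/kg
liquid 100→18.6 °C: -340.25 kJ/kg
Δh = -149.72 + -2256 + -340.25 = -2746 kJ/kg
Q = ṁ·Δh = 2119 kg/h × -2746 kJ/kg = -5.8187e+06 kJ/h
|Q| = 1616.3 kW = 96979 kJ/min

Q_c = 97000 kJ/min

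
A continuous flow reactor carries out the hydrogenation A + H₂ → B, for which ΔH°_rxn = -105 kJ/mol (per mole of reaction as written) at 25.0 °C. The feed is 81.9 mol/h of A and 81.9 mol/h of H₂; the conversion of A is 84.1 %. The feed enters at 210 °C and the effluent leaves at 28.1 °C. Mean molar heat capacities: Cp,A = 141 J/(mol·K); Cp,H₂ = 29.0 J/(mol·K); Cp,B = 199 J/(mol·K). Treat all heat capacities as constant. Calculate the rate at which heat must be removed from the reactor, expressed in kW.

Extent of reaction ξ = 0.841 × 81.9 = 68.878 mol/h
Reaction term: ξ·ΔH°_rxn = 68.878 × -105 = -7232.2 kJ/h
Sensible, feed 210→25 °C: -2575.8 kJ/h
Outlet flows (mol/h): A 13.022, H₂ 13.022, B 68.878
Sensible, products 25→28.1 °C: 49.353 kJ/h
Q = ΔH = -9758.6 kJ/h = -2.7107 kW
Heat removed = 2.7107 kW

Q_out = 2.71 kW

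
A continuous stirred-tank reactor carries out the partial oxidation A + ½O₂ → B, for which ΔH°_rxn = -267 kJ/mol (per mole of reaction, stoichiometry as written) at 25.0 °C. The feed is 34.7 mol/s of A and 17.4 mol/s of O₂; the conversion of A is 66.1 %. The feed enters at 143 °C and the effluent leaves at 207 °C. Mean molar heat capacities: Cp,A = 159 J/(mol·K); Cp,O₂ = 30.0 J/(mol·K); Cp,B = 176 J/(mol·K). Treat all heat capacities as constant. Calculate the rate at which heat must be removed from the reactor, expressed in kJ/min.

Extent of reaction ξ = 0.661 × 34.7 = 22.937 mol/s
Reaction term: ξ·ΔH°_rxn = 22.937 × -267 = -6124.1 kJ/s
Sensible, feed 143→25 °C: -712.64 kJ/s
Outlet flows (mol/s): A 11.763, O₂ 5.9316, B 22.937
Sensible, products 25→207 °C: 1107.5 kJ/s
Q = ΔH = -5729.2 kJ/s = -5729.2 kW
Heat removed = 343750 kJ/min

Q_out = 344000 kJ/min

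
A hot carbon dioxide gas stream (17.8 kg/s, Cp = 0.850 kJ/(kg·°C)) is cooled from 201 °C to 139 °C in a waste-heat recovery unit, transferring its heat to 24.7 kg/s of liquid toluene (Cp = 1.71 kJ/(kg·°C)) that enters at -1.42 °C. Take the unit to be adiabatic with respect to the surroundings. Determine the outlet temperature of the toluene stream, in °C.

Heat released by hot stream: Q = 17.8 × 0.850 × (201 − 139) = 938.06 kJ/s
Energy balance on cold side (adiabatic exchanger): Q = ṁ_c·Cp_c·(T_c,out − T_c,in)
T_c,out = -1.42 + 938.06/(24.7 × 1.71) = 20.789 °C

T_c,out = 20.8 °C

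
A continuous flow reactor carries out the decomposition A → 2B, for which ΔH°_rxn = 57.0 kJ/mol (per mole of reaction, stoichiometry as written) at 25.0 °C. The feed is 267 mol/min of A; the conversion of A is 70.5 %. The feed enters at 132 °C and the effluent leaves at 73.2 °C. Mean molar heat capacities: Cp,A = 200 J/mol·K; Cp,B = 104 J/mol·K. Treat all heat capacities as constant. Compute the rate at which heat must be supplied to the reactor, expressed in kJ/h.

Extent of reaction ξ = 0.705 × 267 = 188.23 mol/min
Reaction term: ξ·ΔH°_rxn = 188.23 × 57.0 = 10729 kJ/min
Sensible, feed 132→25 °C: -5713.8 kJ/min
Outlet flows (mol/min): A 78.765, B 376.47
Sensible, products 25→73.2 °C: 2646.5 kJ/min
Q = ΔH = 7662.1 kJ/min = 127.7 kW
Heat supplied = 459720 kJ/h

Q_in = 460000 kJ/h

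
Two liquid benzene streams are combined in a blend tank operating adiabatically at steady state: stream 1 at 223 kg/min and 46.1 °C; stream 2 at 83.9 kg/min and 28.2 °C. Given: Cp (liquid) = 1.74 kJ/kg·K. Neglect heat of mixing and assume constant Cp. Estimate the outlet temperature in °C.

Adiabatic, steady state ⇒ Σ ṁᵢCp,ᵢ(T_out − Tᵢ) = 0
Σ ṁᵢCp,ᵢTᵢ = 223×1.74×46.1 + 83.9×1.74×28.2 = 22005
Σ ṁᵢCp,ᵢ = 223×1.74 + 83.9×1.74 = 534.01
T_out = 22005 / 534.01 = 41.207 °C

T_out = 41.2 °C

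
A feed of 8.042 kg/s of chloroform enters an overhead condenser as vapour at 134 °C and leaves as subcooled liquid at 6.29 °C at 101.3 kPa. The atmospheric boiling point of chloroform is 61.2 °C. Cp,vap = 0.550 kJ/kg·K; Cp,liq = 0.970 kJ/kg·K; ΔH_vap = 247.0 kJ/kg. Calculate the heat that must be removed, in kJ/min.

Q_c = 164000 kJ/min

vapour 134→61.2 °C: -40.04 kJ/kg
condensation at 61.2 °C: -247 kJ/kg
liquid 61.2→6.29 °C: -53.263 kJ/kg
Δh = -40.04 + -247 + -53.263 = -340.3 kJ/kg
Q = ṁ·Δh = 8.042 kg/s × -340.3 kJ/kg = -2736.7 kJ/s
|Q| = 2736.7 kW = 164200 kJ/min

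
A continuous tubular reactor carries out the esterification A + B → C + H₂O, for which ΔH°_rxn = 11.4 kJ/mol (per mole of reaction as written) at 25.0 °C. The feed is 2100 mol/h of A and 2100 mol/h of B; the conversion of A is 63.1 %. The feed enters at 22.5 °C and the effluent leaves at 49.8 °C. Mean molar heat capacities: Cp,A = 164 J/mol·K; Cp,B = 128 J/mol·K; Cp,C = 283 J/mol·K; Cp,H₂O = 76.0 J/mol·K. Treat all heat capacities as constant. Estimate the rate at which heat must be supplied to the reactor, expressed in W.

Extent of reaction ξ = 0.631 × 2100 = 1325.1 mol/h
Reaction term: ξ·ΔH°_rxn = 1325.1 × 11.4 = 15106 kJ/h
Sensible, feed 22.5→25 °C: 1533 kJ/h
Outlet flows (mol/h): A 774.9, B 774.9, C 1325.1, H₂O 1325.1
Sensible, products 25→49.8 °C: 17409 kJ/h
Q = ΔH = 34048 kJ/h = 9.4579 kW
Heat supplied = 9457.9 W

Q_in = 9460 W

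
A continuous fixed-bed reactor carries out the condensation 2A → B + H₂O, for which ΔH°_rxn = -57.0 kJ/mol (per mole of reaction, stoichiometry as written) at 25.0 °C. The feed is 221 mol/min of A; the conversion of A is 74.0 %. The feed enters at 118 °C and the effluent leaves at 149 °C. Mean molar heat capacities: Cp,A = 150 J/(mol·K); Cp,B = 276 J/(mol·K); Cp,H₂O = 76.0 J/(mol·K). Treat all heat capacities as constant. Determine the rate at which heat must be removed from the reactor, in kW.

Q_out = 51.8 kW

Extent of reaction ξ = 0.740 × 221 / 2 = 81.77 mol/min
Reaction term: ξ·ΔH°_rxn = 81.77 × -57.0 = -4660.9 kJ/min
Sensible, feed 118→25 °C: -3082.9 kJ/min
Outlet flows (mol/min): A 57.46, B 81.77, H₂O 81.77
Sensible, products 25→149 °C: 4637.9 kJ/min
Q = ΔH = -3106 kJ/min = -51.766 kW
Heat removed = 51.766 kW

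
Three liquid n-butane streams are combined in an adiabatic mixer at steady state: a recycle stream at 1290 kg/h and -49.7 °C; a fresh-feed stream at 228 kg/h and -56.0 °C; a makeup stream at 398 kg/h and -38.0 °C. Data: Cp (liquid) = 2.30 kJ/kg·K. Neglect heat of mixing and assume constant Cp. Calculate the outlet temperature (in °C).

T_out = -48.0 °C

Adiabatic, steady state ⇒ Σ ṁᵢCp,ᵢ(T_out − Tᵢ) = 0
Σ ṁᵢCp,ᵢTᵢ = 1290×2.30×-49.7 + 228×2.30×-56.0 + 398×2.30×-38.0 = -211610
Σ ṁᵢCp,ᵢ = 1290×2.30 + 228×2.30 + 398×2.30 = 4406.8
T_out = -211610 / 4406.8 = -48.019 °C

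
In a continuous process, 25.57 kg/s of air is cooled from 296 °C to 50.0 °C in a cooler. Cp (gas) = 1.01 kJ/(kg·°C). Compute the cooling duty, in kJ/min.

Q = ṁ·Cp·ΔT = 25.57 × 1.01 × (50.0 − 296) = -6353.1 kJ/s
Cooling duty = 381190 kJ/min

Q_c = 381000 kJ/min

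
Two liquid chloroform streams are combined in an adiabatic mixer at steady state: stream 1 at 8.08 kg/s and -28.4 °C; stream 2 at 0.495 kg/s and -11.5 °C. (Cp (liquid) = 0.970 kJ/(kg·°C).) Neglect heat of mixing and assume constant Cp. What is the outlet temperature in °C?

T_out = -27.4 °C

Adiabatic, steady state ⇒ Σ ṁᵢCp,ᵢ(T_out − Tᵢ) = 0
T_out = Σ ṁᵢCp,ᵢTᵢ / Σ ṁᵢCp,ᵢ
      = -228.11 / 8.3178 = -27.424 °C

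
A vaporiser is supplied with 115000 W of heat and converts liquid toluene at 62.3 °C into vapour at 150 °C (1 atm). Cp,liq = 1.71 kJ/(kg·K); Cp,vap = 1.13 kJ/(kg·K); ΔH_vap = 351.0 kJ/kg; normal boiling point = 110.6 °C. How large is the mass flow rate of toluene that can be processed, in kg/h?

Δh = 1.71×(110.6−62.3) + 351.0 + 1.13×(150−110.6) = 478.11 kJ/kg
Q = 115000 W = 115 kJ/s = 414000 kJ/h
ṁ = Q/Δh = 414000 / 478.11 = 865.9 kg/h

ṁ = 866 kg/h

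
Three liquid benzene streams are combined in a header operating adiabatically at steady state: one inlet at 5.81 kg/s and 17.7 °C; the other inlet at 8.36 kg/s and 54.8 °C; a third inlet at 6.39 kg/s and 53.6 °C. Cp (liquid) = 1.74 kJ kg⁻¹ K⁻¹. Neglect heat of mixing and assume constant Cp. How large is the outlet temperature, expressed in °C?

Adiabatic, steady state ⇒ Σ ṁᵢCp,ᵢ(T_out − Tᵢ) = 0
T_out = Σ ṁᵢCp,ᵢTᵢ / Σ ṁᵢCp,ᵢ
      = 1572 / 35.774 = 43.943 °C

T_out = 43.9 °C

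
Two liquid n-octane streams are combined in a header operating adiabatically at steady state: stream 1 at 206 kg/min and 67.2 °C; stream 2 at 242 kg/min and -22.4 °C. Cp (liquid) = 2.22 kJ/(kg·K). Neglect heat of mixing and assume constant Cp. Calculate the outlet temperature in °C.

Energy balance with Q = 0: Σ ṁᵢCp,ᵢ(T_out − Tᵢ) = 0
T_out = Σ ṁᵢCp,ᵢTᵢ / Σ ṁᵢCp,ᵢ
      = 18698 / 994.56 = 18.8 °C

T_out = 18.8 °C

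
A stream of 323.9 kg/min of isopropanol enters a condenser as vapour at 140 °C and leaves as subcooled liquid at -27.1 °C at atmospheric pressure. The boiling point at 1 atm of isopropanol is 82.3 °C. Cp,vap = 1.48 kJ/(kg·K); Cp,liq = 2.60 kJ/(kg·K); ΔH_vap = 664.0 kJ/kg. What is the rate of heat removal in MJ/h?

Q_c = 20100 MJ/h

vapour 140→82.3 °C: -85.396 kJ/kg
condensation at 82.3 °C: -664 kJ/kg
liquid 82.3→-27.1 °C: -284.44 kJ/kg
Δh = -85.396 + -664 + -284.44 = -1033.8 kJ/kg
Q = ṁ·Δh = 323.9 kg/min × -1033.8 kJ/kg = -334860 kJ/min
|Q| = 5581 kW = 20092 MJ/h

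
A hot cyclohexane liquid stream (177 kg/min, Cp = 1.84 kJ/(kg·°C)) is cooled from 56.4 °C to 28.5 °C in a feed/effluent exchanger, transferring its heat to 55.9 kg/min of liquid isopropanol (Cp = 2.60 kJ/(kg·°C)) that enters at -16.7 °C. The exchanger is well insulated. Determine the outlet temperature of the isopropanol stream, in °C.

Heat released by hot stream: Q = 177 × 1.84 × (56.4 − 28.5) = 9086.5 kJ/min
Energy balance on cold side (adiabatic exchanger): Q = ṁ_c·Cp_c·(T_c,out − T_c,in)
T_c,out = -16.7 + 9086.5/(55.9 × 2.60) = 45.819 °C

T_c,out = 45.8 °C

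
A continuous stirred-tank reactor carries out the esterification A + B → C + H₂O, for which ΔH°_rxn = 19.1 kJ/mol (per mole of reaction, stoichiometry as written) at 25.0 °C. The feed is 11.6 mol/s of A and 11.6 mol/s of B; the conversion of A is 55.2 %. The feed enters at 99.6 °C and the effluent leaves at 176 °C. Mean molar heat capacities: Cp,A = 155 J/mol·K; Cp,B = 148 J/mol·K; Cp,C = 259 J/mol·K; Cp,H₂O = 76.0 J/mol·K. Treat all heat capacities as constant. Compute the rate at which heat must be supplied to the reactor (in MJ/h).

Extent of reaction ξ = 0.552 × 11.6 = 6.4032 mol/s
Reaction term: ξ·ΔH°_rxn = 6.4032 × 19.1 = 122.3 kJ/s
Sensible, feed 99.6→25 °C: -262.2 kJ/s
Outlet flows (mol/s): A 5.1968, B 5.1968, C 6.4032, H₂O 6.4032
Sensible, products 25→176 °C: 561.68 kJ/s
Q = ΔH = 421.77 kJ/s = 421.77 kW
Heat supplied = 1518.4 MJ/h

Q_in = 1520 MJ/h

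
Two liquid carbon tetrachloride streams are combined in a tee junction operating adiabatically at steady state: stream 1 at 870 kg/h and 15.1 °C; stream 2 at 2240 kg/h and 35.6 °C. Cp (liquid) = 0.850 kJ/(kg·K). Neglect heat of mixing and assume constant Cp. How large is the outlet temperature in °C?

T_out = 29.9 °C

Energy balance with Q = 0: Σ ṁᵢCp,ᵢ(T_out − Tᵢ) = 0
T_out = Σ ṁᵢCp,ᵢTᵢ / Σ ṁᵢCp,ᵢ
      = 78949 / 2643.5 = 29.865 °C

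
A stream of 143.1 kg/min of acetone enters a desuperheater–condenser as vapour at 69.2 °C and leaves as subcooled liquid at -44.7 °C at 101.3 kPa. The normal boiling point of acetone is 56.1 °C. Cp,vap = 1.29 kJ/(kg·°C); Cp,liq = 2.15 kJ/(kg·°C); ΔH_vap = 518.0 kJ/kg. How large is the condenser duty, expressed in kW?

Q_c = 1790 kW

vapour 69.2→56.1 °C: -16.899 kJ/kg
condensation at 56.1 °C: -518 kJ/kg
liquid 56.1→-44.7 °C: -216.72 kJ/kg
Δh = -16.899 + -518 + -216.72 = -751.62 kJ/kg
Q = ṁ·Δh = 143.1 kg/min × -751.62 kJ/kg = -107560 kJ/min
|Q| = 1792.6 kW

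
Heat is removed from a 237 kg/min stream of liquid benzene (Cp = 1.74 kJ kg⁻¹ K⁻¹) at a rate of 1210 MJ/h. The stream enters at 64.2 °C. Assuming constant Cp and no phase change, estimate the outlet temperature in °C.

Q = 1210 MJ/h = 20167 kJ/min
ΔT = Q/(ṁ·Cp) = 20167/(237×1.74) = 48.903 K
T_out = 64.2 − 48.903 = 15.297 °C

T_out = 15.3 °C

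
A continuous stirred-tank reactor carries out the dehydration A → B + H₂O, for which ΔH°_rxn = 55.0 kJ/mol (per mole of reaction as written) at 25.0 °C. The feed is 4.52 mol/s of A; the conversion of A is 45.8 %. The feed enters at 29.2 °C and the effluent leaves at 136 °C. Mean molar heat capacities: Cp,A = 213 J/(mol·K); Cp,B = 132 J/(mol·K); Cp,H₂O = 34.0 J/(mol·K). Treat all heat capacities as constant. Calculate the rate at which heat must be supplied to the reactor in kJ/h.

Q_in = 741000 kJ/h

Extent of reaction ξ = 0.458 × 4.52 = 2.0702 mol/s
Reaction term: ξ·ΔH°_rxn = 2.0702 × 55.0 = 113.86 kJ/s
Sensible, feed 29.2→25 °C: -4.0436 kJ/s
Outlet flows (mol/s): A 2.4498, B 2.0702, H₂O 2.0702
Sensible, products 25→136 °C: 96.066 kJ/s
Q = ΔH = 205.88 kJ/s = 205.88 kW
Heat supplied = 741170 kJ/h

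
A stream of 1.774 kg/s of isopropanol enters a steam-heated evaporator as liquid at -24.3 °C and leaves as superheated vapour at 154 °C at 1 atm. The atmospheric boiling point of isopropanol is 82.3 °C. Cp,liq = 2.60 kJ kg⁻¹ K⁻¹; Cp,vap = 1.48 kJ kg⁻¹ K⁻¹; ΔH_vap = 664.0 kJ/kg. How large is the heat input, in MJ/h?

liquid -24.3→82.3 °C: 277.16 kJ/kg
vaporisation at 82.3 °C: 664 kJ/kg
vapour 82.3→154 °C: 106.12 kJ/kg
Δh = 277.16 + 664 + 106.12 = 1047.3 kJ/kg
Q = ṁ·Δh = 1.774 kg/s × 1047.3 kJ/kg = 1857.9 kJ/s
|Q| = 1857.9 kW = 6688.3 MJ/h

Q = 6690 MJ/h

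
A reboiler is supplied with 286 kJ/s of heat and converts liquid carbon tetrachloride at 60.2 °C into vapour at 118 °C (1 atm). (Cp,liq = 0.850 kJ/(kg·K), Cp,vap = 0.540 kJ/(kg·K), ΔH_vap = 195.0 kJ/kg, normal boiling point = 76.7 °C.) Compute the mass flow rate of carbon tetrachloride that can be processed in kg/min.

Δh = 0.850×(76.7−60.2) + 195.0 + 0.540×(118−76.7) = 231.33 kJ/kg
Q = 286 kJ/s = 286 kJ/s = 17160 kJ/min
ṁ = Q/Δh = 17160 / 231.33 = 74.181 kg/min

ṁ = 74.2 kg/min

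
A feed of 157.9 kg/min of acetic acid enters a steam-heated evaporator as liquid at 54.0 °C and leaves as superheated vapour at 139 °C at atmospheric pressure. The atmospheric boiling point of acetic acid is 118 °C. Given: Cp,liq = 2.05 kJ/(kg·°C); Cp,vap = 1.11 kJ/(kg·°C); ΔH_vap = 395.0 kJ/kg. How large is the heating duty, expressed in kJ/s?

Q = 1450 kJ/s

liquid 54.0→118 °C: 131.2 kJ/kg
vaporisation at 118 °C: 395 kJ/kg
vapour 118→139 °C: 23.31 kJ/kg
Δh = 131.2 + 395 + 23.31 = 549.51 kJ/kg
Q = ṁ·Δh = 157.9 kg/min × 549.51 kJ/kg = 86768 kJ/min
|Q| = 1446.1 kW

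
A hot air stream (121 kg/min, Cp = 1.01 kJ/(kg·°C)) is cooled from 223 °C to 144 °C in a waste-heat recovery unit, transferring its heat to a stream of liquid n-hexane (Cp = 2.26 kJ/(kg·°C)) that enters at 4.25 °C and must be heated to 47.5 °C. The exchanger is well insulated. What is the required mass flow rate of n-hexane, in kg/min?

Heat released by hot stream: Q = 121 × 1.01 × (223 − 144) = 9654.6 kJ/min
Energy balance on cold side (adiabatic exchanger): Q = ṁ_c·Cp_c·(T_c,out − T_c,in)
ṁ_c = 9654.6 / [2.26 × (47.5 − 4.25)] = 98.773 kg/min

ṁ_c = 98.8 kg/min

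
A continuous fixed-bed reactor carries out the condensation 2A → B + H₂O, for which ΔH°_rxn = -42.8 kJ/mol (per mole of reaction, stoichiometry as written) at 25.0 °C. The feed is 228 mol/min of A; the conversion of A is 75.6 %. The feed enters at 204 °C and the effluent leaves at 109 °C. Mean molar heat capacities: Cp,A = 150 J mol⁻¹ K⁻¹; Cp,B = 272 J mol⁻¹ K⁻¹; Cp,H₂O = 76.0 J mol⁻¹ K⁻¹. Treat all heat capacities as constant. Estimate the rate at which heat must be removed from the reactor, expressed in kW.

Extent of reaction ξ = 0.756 × 228 / 2 = 86.184 mol/min
Reaction term: ξ·ΔH°_rxn = 86.184 × -42.8 = -3688.7 kJ/min
Sensible, feed 204→25 °C: -6121.8 kJ/min
Outlet flows (mol/min): A 55.632, B 86.184, H₂O 86.184
Sensible, products 25→109 °C: 3220.3 kJ/min
Q = ΔH = -6590.2 kJ/min = -109.84 kW
Heat removed = 109.84 kW

Q_out = 110 kW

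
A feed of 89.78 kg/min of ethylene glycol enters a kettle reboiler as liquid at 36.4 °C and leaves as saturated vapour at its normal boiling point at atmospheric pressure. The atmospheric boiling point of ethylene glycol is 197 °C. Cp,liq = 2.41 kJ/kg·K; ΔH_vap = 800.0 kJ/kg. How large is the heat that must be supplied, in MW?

Q = 1.78 MW

liquid 36.4→197 °C: 387.05 kJ/kg
vaporisation at 197 °C: 800 kJ/kg
Δh = 387.05 + 800 = 1187 kJ/kg
Q = ṁ·Δh = 89.78 kg/min × 1187 kJ/kg = 106570 kJ/min
|Q| = 1776.2 kW = 1.7762 MW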